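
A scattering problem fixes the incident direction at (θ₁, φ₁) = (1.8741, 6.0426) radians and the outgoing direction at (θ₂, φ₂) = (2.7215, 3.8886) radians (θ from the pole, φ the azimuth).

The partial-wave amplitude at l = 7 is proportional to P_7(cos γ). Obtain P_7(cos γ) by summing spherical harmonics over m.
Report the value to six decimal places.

Addition theorem: P_7(cos γ) = (4π/15) Σ_m Y*_{lm}(Ω₁) Y_{lm}(Ω₂), m = −7…7:
  m=-7: -0.040764-0.358245i × -0.000464-0.000816i = -0.000273+0.000199i  (running Σ = -0.000273+0.000199i)
  m=-6: -0.053596+0.418792i × +0.001795-0.007654i = +0.003109+0.001162i  (running Σ = +0.002836+0.001361i)
  m=-5: +0.016682-0.043284i × +0.033769-0.022779i = -0.000423-0.001842i  (running Σ = +0.002413-0.000480i)
  m=-4: +0.191265-0.274560i × +0.143592+0.022225i = +0.033566-0.035174i  (running Σ = +0.035980-0.035654i)
  m=-3: -0.126301+0.111167i × +0.220805+0.278576i = -0.058856-0.010638i  (running Σ = -0.022877-0.046292i)
  m=-2: -0.238645+0.124596i × -0.041341+0.537365i = -0.057088-0.133390i  (running Σ = -0.079965-0.179682i)
  m=-1: +0.201782-0.049505i × -0.230917+0.213835i = -0.036009+0.054579i  (running Σ = -0.115974-0.125103i)
  m=0: +0.246984-0.000000i × +0.340937+0.000000i = +0.084206+0.000000i  (running Σ = -0.031768-0.125103i)
  m=1: -0.201782-0.049505i × +0.230917+0.213835i = -0.036009-0.054579i  (running Σ = -0.067777-0.179682i)
  m=2: -0.238645-0.124596i × -0.041341-0.537365i = -0.057088+0.133390i  (running Σ = -0.124865-0.046292i)
  m=3: +0.126301+0.111167i × -0.220805+0.278576i = -0.058856+0.010638i  (running Σ = -0.183721-0.035654i)
  m=4: +0.191265+0.274560i × +0.143592-0.022225i = +0.033566+0.035174i  (running Σ = -0.150155-0.000480i)
  m=5: -0.016682-0.043284i × -0.033769-0.022779i = -0.000423+0.001842i  (running Σ = -0.150578+0.001361i)
  m=6: -0.053596-0.418792i × +0.001795+0.007654i = +0.003109-0.001162i  (running Σ = -0.147468+0.000199i)
  m=7: +0.040764-0.358245i × +0.000464-0.000816i = -0.000273-0.000199i  (running Σ = -0.147742-0.000000i)
Accumulated sum -0.147742-0.000000i; after 4π/(2l+1) scaling, -0.123772-0.000000i ⇒ P_7 = -0.123772

-0.123772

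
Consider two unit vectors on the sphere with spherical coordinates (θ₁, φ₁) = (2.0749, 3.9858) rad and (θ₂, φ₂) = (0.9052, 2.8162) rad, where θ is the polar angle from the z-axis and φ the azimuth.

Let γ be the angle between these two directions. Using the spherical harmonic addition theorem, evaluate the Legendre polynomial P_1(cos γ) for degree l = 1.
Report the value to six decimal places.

-0.029326

Summing Y*_{l m}(θ₁,φ₁)·Y_{l m}(θ₂,φ₂) over m ∈ [−1, 1]; prefactor 4π/(2·1+1) = 4.188790:
  [-1]  conj(Y_{1,-1})(Ω₁) = -0.200970-0.226115i ; Y_{1,-1}(Ω₂) = -0.257488-0.086873i ; Δ = +0.032104+0.075681i
  [+0]  conj(Y_{1,0})(Ω₁) = -0.236006-0.000000i ; Y_{1,0}(Ω₂) = +0.301726+0.000000i ; Δ = -0.071209-0.000000i
  [+1]  conj(Y_{1,1})(Ω₁) = +0.200970-0.226115i ; Y_{1,1}(Ω₂) = +0.257488-0.086873i ; Δ = +0.032104-0.075681i
Σ over m = -0.007001+0.000000i; ×(4π/3) → -0.029326+0.000000i. Real part: -0.029326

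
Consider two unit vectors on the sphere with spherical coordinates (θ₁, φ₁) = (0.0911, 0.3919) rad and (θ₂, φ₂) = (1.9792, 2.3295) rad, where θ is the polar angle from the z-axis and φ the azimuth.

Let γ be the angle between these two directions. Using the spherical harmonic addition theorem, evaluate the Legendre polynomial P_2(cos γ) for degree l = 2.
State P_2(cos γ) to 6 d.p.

Addition theorem: P_2(cos γ) = (4π/5) Σ_m Y*_{lm}(Ω₁) Y_{lm}(Ω₂), m = −2…2:
  [-2]  conj(Y_{2,-2})(Ω₁) = (0.002264, 0.002257) ; Y_{2,-2}(Ω₂) = (-0.017362, 0.324886) ; Δ = (-0.000773, 0.000696)
  [-1]  conj(Y_{2,-1})(Ω₁) = (0.064684, 0.026732) ; Y_{2,-1}(Ω₂) = (0.193722, 0.204351) ; Δ = (0.007068, 0.018397)
  [+0]  conj(Y_{2,0})(Ω₁) = (0.622952, -0.000000) ; Y_{2,0}(Ω₂) = (-0.166157, 0.000000) ; Δ = (-0.103508, 0.000000)
  [+1]  conj(Y_{2,1})(Ω₁) = (-0.064684, 0.026732) ; Y_{2,1}(Ω₂) = (-0.193722, 0.204351) ; Δ = (0.007068, -0.018397)
  [+2]  conj(Y_{2,2})(Ω₁) = (0.002264, -0.002257) ; Y_{2,2}(Ω₂) = (-0.017362, -0.324886) ; Δ = (-0.000773, -0.000696)
Total Σ_m = (-0.090917, -0.000000). Multiply by 2.513274: (-0.228500, -0.000000). P_2(cos γ) = -0.228500

-0.228500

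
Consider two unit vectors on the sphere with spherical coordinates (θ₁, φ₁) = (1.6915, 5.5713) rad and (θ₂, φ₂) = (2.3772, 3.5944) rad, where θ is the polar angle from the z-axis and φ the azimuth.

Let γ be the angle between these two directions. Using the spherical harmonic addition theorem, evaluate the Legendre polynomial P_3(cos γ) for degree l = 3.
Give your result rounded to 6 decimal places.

Summing Y*_{l m}(θ₁,φ₁)·Y_{l m}(θ₂,φ₂) over m ∈ [−3, 3]; prefactor 4π/(2·3+1) = 1.795196:
  m=-3: (-0.218499, -0.344777) × (-0.029155, 0.135209) = (0.052987, -0.019491)  (running Σ = (0.052987, -0.019491))
  m=-2: (-0.017766, 0.119965) × (-0.218085, 0.278014) = (-0.029478, -0.031102)  (running Σ = (0.023510, -0.050593))
  m=-1: (-0.225300, 0.194392) × (-0.322815, 0.157057) = (0.042200, -0.098138)  (running Σ = (0.065709, -0.148731))
  m=0: (0.131546, -0.000000) × (0.106398, 0.000000) = (0.013996, 0.000000)  (running Σ = (0.079706, -0.148731))
  m=1: (0.225300, 0.194392) × (0.322815, 0.157057) = (0.042200, 0.098138)  (running Σ = (0.121905, -0.050593))
  m=2: (-0.017766, -0.119965) × (-0.218085, -0.278014) = (-0.029478, 0.031102)  (running Σ = (0.092428, -0.019491))
  m=3: (0.218499, -0.344777) × (0.029155, 0.135209) = (0.052987, 0.019491)  (running Σ = (0.145415, 0.000000))
Accumulated sum (0.145415, 0.000000); after 4π/(2l+1) scaling, (0.261049, 0.000000) ⇒ P_3 = 0.261049

0.261049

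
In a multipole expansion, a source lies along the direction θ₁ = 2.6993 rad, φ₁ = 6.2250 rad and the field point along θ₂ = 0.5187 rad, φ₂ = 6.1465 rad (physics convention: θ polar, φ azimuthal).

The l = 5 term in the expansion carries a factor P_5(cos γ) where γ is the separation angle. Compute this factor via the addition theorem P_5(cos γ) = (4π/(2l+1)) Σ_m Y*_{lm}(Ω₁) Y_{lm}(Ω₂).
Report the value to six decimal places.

0.086250

Summing Y*_{l m}(θ₁,φ₁)·Y_{l m}(θ₂,φ₂) over m ∈ [−5, 5]; prefactor 4π/(2·5+1) = 1.142397:
  [-5]  conj(Y_{5,-5})(Ω₁) = (0.006387, -0.001912) ; Y_{5,-5}(Ω₂) = (0.010777, 0.008776) ; Δ = (0.000086, 0.000035)
  [-4]  conj(Y_{5,-4})(Ω₁) = (-0.043317, 0.010268) ; Y_{5,-4}(Ω₂) = (0.065769, 0.040029) ; Δ = (-0.003260, -0.001059)
  [-3]  conj(Y_{5,-3})(Ω₁) = (0.169662, -0.029920) ; Y_{5,-3}(Ω₂) = (0.223742, 0.097260) ; Δ = (0.040870, 0.009807)
  [-2]  conj(Y_{5,-2})(Ω₁) = (-0.404230, 0.047254) ; Y_{5,-2}(Ω₂) = (0.439799, 0.123315) ; Δ = (-0.183607, -0.029066)
  [-1]  conj(Y_{5,-1})(Ω₁) = (0.489291, -0.028502) ; Y_{5,-1}(Ω₂) = (0.375459, 0.051642) ; Δ = (0.185180, 0.014567)
  [+0]  conj(Y_{5,0})(Ω₁) = (0.015285, -0.000000) ; Y_{5,0}(Ω₂) = (-0.198841, 0.000000) ; Δ = (-0.003039, 0.000000)
  [+1]  conj(Y_{5,1})(Ω₁) = (-0.489291, -0.028502) ; Y_{5,1}(Ω₂) = (-0.375459, 0.051642) ; Δ = (0.185180, -0.014567)
  [+2]  conj(Y_{5,2})(Ω₁) = (-0.404230, -0.047254) ; Y_{5,2}(Ω₂) = (0.439799, -0.123315) ; Δ = (-0.183607, 0.029066)
  [+3]  conj(Y_{5,3})(Ω₁) = (-0.169662, -0.029920) ; Y_{5,3}(Ω₂) = (-0.223742, 0.097260) ; Δ = (0.040870, -0.009807)
  [+4]  conj(Y_{5,4})(Ω₁) = (-0.043317, -0.010268) ; Y_{5,4}(Ω₂) = (0.065769, -0.040029) ; Δ = (-0.003260, 0.001059)
  [+5]  conj(Y_{5,5})(Ω₁) = (-0.006387, -0.001912) ; Y_{5,5}(Ω₂) = (-0.010777, 0.008776) ; Δ = (0.000086, -0.000035)
Accumulated sum (0.075499, 0.000000); after 4π/(2l+1) scaling, (0.086250, 0.000000) ⇒ P_5 = 0.086250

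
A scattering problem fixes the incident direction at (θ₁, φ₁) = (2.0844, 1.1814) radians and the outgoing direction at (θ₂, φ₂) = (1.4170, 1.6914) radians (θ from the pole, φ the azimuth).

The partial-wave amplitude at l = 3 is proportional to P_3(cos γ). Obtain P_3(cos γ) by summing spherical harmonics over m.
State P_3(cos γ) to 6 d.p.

-0.241894

Addition theorem: P_3(cos γ) = (4π/7) Σ_m Y*_{lm}(Ω₁) Y_{lm}(Ω₂), m = −3…3:
  m=-3: Y*=-0.25363 - 0.10801j  Y=0.14252 + 0.37656j  product 0.00453 - 0.11090j
  m=-2: Y*=0.27112 - 0.26756j  Y=-0.14846 + 0.03652j  product -0.03048 + 0.04962j
  m=-1: Y*=0.02212 + 0.05390j  Y=0.03391 + 0.27984j  product -0.01433 + 0.00802j
  m=+0: Y*=0.32875 + 0.00000j  Y=-0.16479 + 0.00000j  product -0.05418 + 0.00000j
  m=+1: Y*=-0.02212 + 0.05390j  Y=-0.03391 + 0.27984j  product -0.01433 - 0.00802j
  m=+2: Y*=0.27112 + 0.26756j  Y=-0.14846 - 0.03652j  product -0.03048 - 0.04962j
  m=+3: Y*=0.25363 - 0.10801j  Y=-0.14252 + 0.37656j  product 0.00453 + 0.11090j
Accumulated sum -0.13475 + 0.00000j; after 4π/(2l+1) scaling, -0.24189 + 0.00000j ⇒ P_3 = -0.241894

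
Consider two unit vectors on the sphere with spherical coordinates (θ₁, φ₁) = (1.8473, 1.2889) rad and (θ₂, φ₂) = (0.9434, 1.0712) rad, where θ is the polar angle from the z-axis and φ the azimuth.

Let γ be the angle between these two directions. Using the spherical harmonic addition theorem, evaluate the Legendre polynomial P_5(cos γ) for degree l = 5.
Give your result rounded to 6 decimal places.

-0.153055

Expand P_5 via completeness: Σ_{m} conj(Y_{5,m}) at Ω₁ times Y_{5,m} at Ω₂ —
  m=-5: Y*=+0.377466+0.061424i  Y=+0.096850+0.129103i  product +0.028627+0.054681i
  m=-4: Y*=-0.147171+0.310023i  Y=-0.153466+0.336766i  product -0.081819-0.097140i
  m=-3: Y*=+0.075902+0.067260i  Y=-0.384733+0.027752i  product -0.031069-0.023771i
  m=-2: Y*=-0.280998+0.177660i  Y=-0.011938-0.018560i  product +0.006652+0.003094i
  m=-1: Y*=+0.006281+0.021687i  Y=-0.165290+0.302853i  product -0.007606-0.001682i
  m=+0: Y*=-0.323517-0.000000i  Y=-0.112675+0.000000i  product +0.036452+0.000000i
  m=+1: Y*=-0.006281+0.021687i  Y=+0.165290+0.302853i  product -0.007606+0.001682i
  m=+2: Y*=-0.280998-0.177660i  Y=-0.011938+0.018560i  product +0.006652-0.003094i
  m=+3: Y*=-0.075902+0.067260i  Y=+0.384733+0.027752i  product -0.031069+0.023771i
  m=+4: Y*=-0.147171-0.310023i  Y=-0.153466-0.336766i  product -0.081819+0.097140i
  m=+5: Y*=-0.377466+0.061424i  Y=-0.096850+0.129103i  product +0.028627-0.054681i
Accumulated sum -0.133977-0.000000i; after 4π/(2l+1) scaling, -0.153055-0.000000i ⇒ P_5 = -0.153055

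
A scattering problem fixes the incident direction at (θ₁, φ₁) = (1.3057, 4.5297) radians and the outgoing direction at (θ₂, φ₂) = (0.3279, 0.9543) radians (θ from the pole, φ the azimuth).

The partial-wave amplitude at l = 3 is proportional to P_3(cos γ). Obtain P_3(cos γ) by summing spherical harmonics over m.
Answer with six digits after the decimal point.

Addition theorem: P_3(cos γ) = (4π/7) Σ_m Y*_{lm}(Ω₁) Y_{lm}(Ω₂), m = −3…3:
  m=-3: (0.195394, 0.320083) × (-0.013399, -0.003834) = (-0.001391, -0.005038)  (running Σ = (-0.001391, -0.005038))
  m=-2: (-0.232920, 0.089105) × (-0.033258, -0.094681) = (0.016183, 0.019090)  (running Σ = (0.014792, 0.014052))
  m=-1: (0.037215, 0.201433) × (0.209504, -0.295646) = (0.067349, 0.031199)  (running Σ = (0.082142, 0.045250))
  m=0: (-0.259761, -0.000000) × (0.523370, 0.000000) = (-0.135951, -0.000000)  (running Σ = (-0.053809, 0.045250))
  m=1: (-0.037215, 0.201433) × (-0.209504, -0.295646) = (0.067349, -0.031199)  (running Σ = (0.013540, 0.014052))
  m=2: (-0.232920, -0.089105) × (-0.033258, 0.094681) = (0.016183, -0.019090)  (running Σ = (0.029723, -0.005038))
  m=3: (-0.195394, 0.320083) × (0.013399, -0.003834) = (-0.001391, 0.005038)  (running Σ = (0.028332, -0.000000))
Total Σ_m = (0.028332, -0.000000). Multiply by 1.795196: (0.050862, -0.000000). P_3(cos γ) = 0.050862

0.050862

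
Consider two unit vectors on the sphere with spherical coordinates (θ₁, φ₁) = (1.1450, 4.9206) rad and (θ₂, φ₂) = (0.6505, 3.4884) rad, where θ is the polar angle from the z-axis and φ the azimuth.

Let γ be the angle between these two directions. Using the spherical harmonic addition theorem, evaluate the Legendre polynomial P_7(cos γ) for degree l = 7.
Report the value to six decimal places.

Expand P_7 via completeness: Σ_{m} conj(Y_{7,m}) at Ω₁ times Y_{7,m} at Ω₂ —
  m=-7: Y*=-0.25815 + 0.02938j  Y=0.01129 + 0.00978j  product -0.00320 - 0.00219j
  m=-6: Y*=-0.13934 - 0.41831j  Y=-0.03585 - 0.06409j  product -0.02181 + 0.02393j
  m=-5: Y*=0.24159 - 0.14147j  Y=0.03513 + 0.21327j  product 0.03866 + 0.04655j
  m=-4: Y*=-0.10972 - 0.12065j  Y=0.07502 - 0.40407j  product -0.05698 + 0.03528j
  m=-3: Y*=0.20026 - 0.27777j  Y=-0.23057 + 0.39319j  product 0.06304 + 0.14279j
  m=-2: Y*=-0.01939 - 0.00857j  Y=0.09436 - 0.07845j  product -0.00250 + 0.00071j
  m=-1: Y*=0.06919 - 0.32751j  Y=0.32994 - 0.11924j  product -0.01622 - 0.11631j
  m=+0: Y*=0.01976 + 0.00000j  Y=-0.24371 + 0.00000j  product -0.00482 + 0.00000j
  m=+1: Y*=-0.06919 - 0.32751j  Y=-0.32994 - 0.11924j  product -0.01622 + 0.11631j
  m=+2: Y*=-0.01939 + 0.00857j  Y=0.09436 + 0.07845j  product -0.00250 - 0.00071j
  m=+3: Y*=-0.20026 - 0.27777j  Y=0.23057 + 0.39319j  product 0.06304 - 0.14279j
  m=+4: Y*=-0.10972 + 0.12065j  Y=0.07502 + 0.40407j  product -0.05698 - 0.03528j
  m=+5: Y*=-0.24159 - 0.14147j  Y=-0.03513 + 0.21327j  product 0.03866 - 0.04655j
  m=+6: Y*=-0.13934 + 0.41831j  Y=-0.03585 + 0.06409j  product -0.02181 - 0.02393j
  m=+7: Y*=0.25815 + 0.02938j  Y=-0.01129 + 0.00978j  product -0.00320 + 0.00219j
Total Σ_m = -0.00286 + 0.00000j. Multiply by 0.837758: -0.00240 + 0.00000j. P_7(cos γ) = -0.002397

-0.002397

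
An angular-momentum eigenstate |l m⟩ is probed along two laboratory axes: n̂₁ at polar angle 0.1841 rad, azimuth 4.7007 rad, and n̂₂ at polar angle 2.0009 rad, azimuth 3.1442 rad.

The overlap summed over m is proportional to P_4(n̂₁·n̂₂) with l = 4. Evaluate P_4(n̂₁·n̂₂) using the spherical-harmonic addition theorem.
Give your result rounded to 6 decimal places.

Addition theorem: P_4(cos γ) = (4π/9) Σ_m Y*_{lm}(Ω₁) Y_{lm}(Ω₂), m = −4…4:
  term(m=-4) = +0.000150-0.000009i   from Y*(Ω₁)=+0.000496-0.000023i, Y(Ω₂)=+0.302015-0.003150i
  term(m=-3) = +0.000127+0.002956i   from Y*(Ω₁)=+0.000265+0.007544i, Y(Ω₂)=+0.391884-0.003065i
  term(m=-2) = -0.003875+0.000111i   from Y*(Ω₁)=-0.064615+0.001511i, Y(Ω₂)=+0.059975-0.000313i
  term(m=-1) = +0.001465+0.102476i   from Y*(Ω₁)=-0.003747-0.320569i, Y(Ω₂)=-0.319678+0.000834i
  term(m=+0) = -0.086796+0.000000i   from Y*(Ω₁)=+0.708641-0.000000i, Y(Ω₂)=-0.122483+0.000000i
  term(m=+1) = +0.001465-0.102476i   from Y*(Ω₁)=+0.003747-0.320569i, Y(Ω₂)=+0.319678+0.000834i
  term(m=+2) = -0.003875-0.000111i   from Y*(Ω₁)=-0.064615-0.001511i, Y(Ω₂)=+0.059975+0.000313i
  term(m=+3) = +0.000127-0.002956i   from Y*(Ω₁)=-0.000265+0.007544i, Y(Ω₂)=-0.391884-0.003065i
  term(m=+4) = +0.000150+0.000009i   from Y*(Ω₁)=+0.000496+0.000023i, Y(Ω₂)=+0.302015+0.003150i
Σ over m = -0.091062+0.000000i; ×(4π/9) → -0.127147+0.000000i. Real part: -0.127147

-0.127147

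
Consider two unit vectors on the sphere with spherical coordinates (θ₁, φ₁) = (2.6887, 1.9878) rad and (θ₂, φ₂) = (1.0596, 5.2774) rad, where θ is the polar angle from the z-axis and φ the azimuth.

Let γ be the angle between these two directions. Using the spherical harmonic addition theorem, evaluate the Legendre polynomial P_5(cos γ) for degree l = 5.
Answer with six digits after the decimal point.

0.372598

Addition theorem: P_5(cos γ) = (4π/11) Σ_m Y*_{lm}(Ω₁) Y_{lm}(Ω₂), m = −5…5:
  term(m=-5) = (-0.001288, 0.001176)   from Y*(Ω₁)=(-0.006482, -0.003662), Y(Ω₂)=(0.072907, -0.222583)
  term(m=-4) = (-0.016680, 0.011217)   from Y*(Ω₁)=(0.004696, -0.048153), Y(Ω₂)=(-0.264216, -0.320622)
  term(m=-3) = (-0.043511, 0.020698)   from Y*(Ω₁)=(0.172698, -0.057189), Y(Ω₂)=(-0.262816, 0.032820)
  term(m=-2) = (0.070758, -0.021580)   from Y*(Ω₁)=(0.279488, 0.308071), Y(Ω₂)=(0.075875, -0.160846)
  term(m=-1) = (0.151494, -0.022587)   from Y*(Ω₁)=(-0.193490, 0.436788), Y(Ω₂)=(-0.171668, -0.270791)
  term(m=+0) = (0.004605, 0.000000)   from Y*(Ω₁)=(0.043386, -0.000000), Y(Ω₂)=(0.106143, 0.000000)
  term(m=+1) = (0.151494, 0.022587)   from Y*(Ω₁)=(0.193490, 0.436788), Y(Ω₂)=(0.171668, -0.270791)
  term(m=+2) = (0.070758, 0.021580)   from Y*(Ω₁)=(0.279488, -0.308071), Y(Ω₂)=(0.075875, 0.160846)
  term(m=+3) = (-0.043511, -0.020698)   from Y*(Ω₁)=(-0.172698, -0.057189), Y(Ω₂)=(0.262816, 0.032820)
  term(m=+4) = (-0.016680, -0.011217)   from Y*(Ω₁)=(0.004696, 0.048153), Y(Ω₂)=(-0.264216, 0.320622)
  term(m=+5) = (-0.001288, -0.001176)   from Y*(Ω₁)=(0.006482, -0.003662), Y(Ω₂)=(-0.072907, -0.222583)
Σ over m = (0.326154, 0.000000); ×(4π/11) → (0.372598, 0.000000). Real part: 0.372598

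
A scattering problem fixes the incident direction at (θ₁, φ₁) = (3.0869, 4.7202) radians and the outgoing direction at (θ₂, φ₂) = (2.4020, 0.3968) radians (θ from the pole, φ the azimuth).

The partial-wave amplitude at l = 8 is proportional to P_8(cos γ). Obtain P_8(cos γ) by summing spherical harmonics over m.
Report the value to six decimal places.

Expand P_8 via completeness: Σ_{m} conj(Y_{8,m}) at Ω₁ times Y_{8,m} at Ω₂ —
  term(m=-8) = (-0.000000, -0.000000)   from Y*(Ω₁)=(0.000000, 0.000000), Y(Ω₂)=(-0.021935, 0.000720)
  term(m=-7) = (0.000000, -0.000000)   from Y*(Ω₁)=(0.000000, -0.000000), Y(Ω₂)=(0.089920, 0.034257)
  term(m=-6) = (0.000000, 0.000000)   from Y*(Ω₁)=(-0.000000, -0.000000), Y(Ω₂)=(-0.183647, -0.174825)
  term(m=-5) = (-0.000002, 0.000001)   from Y*(Ω₁)=(-0.000000, 0.000005), Y(Ω₂)=(0.173980, 0.396812)
  term(m=-4) = (0.000001, -0.000052)   from Y*(Ω₁)=(0.000120, 0.000004), Y(Ω₂)=(-0.007065, -0.430644)
  term(m=-3) = (0.000175, 0.000075)   from Y*(Ω₁)=(0.000053, -0.002257), Y(Ω₂)=(-0.031265, 0.078187)
  term(m=-2) = (0.007402, -0.007293)   from Y*(Ω₁)=(-0.030336, -0.000474), Y(Ω₂)=(-0.240184, 0.244157)
  term(m=-1) = (0.026033, 0.063514)   from Y*(Ω₁)=(-0.002052, 0.262745), Y(Ω₂)=(0.240942, -0.100961)
  term(m=+0) = (0.297586, 0.000000)   from Y*(Ω₁)=(1.101312, -0.000000), Y(Ω₂)=(0.270211, 0.000000)
  term(m=+1) = (0.026033, -0.063514)   from Y*(Ω₁)=(0.002052, 0.262745), Y(Ω₂)=(-0.240942, -0.100961)
  term(m=+2) = (0.007402, 0.007293)   from Y*(Ω₁)=(-0.030336, 0.000474), Y(Ω₂)=(-0.240184, -0.244157)
  term(m=+3) = (0.000175, -0.000075)   from Y*(Ω₁)=(-0.000053, -0.002257), Y(Ω₂)=(0.031265, 0.078187)
  term(m=+4) = (0.000001, 0.000052)   from Y*(Ω₁)=(0.000120, -0.000004), Y(Ω₂)=(-0.007065, 0.430644)
  term(m=+5) = (-0.000002, -0.000001)   from Y*(Ω₁)=(0.000000, 0.000005), Y(Ω₂)=(-0.173980, 0.396812)
  term(m=+6) = (0.000000, -0.000000)   from Y*(Ω₁)=(-0.000000, 0.000000), Y(Ω₂)=(-0.183647, 0.174825)
  term(m=+7) = (0.000000, 0.000000)   from Y*(Ω₁)=(-0.000000, -0.000000), Y(Ω₂)=(-0.089920, 0.034257)
  term(m=+8) = (-0.000000, 0.000000)   from Y*(Ω₁)=(0.000000, -0.000000), Y(Ω₂)=(-0.021935, -0.000720)
Σ over m = (0.364803, 0.000000); ×(4π/17) → (0.269661, 0.000000). Real part: 0.269661

0.269661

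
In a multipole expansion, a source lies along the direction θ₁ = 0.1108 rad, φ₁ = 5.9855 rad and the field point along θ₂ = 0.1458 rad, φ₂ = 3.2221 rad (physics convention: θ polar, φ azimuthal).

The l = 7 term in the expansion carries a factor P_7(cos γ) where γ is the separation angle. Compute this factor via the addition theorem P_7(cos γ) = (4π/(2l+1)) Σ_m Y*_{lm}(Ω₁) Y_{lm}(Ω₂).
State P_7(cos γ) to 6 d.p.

0.287955

Summing Y*_{l m}(θ₁,φ₁)·Y_{l m}(θ₂,φ₂) over m ∈ [−7, 7]; prefactor 4π/(2·7+1) = 0.837758:
  m=-7: -0.000000-0.000000i × -0.000001+0.000000i = +0.000000+0.000000i  (running Σ = +0.000000+0.000000i)
  m=-6: -0.000001-0.000003i × +0.000015-0.000008i = -0.000000-0.000000i  (running Σ = -0.000000-0.000000i)
  m=-5: +0.000006-0.000072i × -0.000256+0.000109i = +0.000000+0.000000i  (running Σ = +0.000000+0.000000i)
  m=-4: +0.000398-0.000996i × +0.002984-0.000996i = +0.000000-0.000003i  (running Σ = +0.000000-0.000003i)
  m=-3: +0.007252-0.009010i × -0.024845+0.006120i = -0.000125+0.000268i  (running Σ = -0.000125+0.000265i)
  m=-2: +0.072203-0.048907i × +0.143031-0.023231i = +0.009191-0.008673i  (running Σ = +0.009066-0.008408i)
  m=-1: +0.397267-0.121882i × -0.510872+0.041218i = -0.197929+0.078641i  (running Σ = -0.188863+0.070233i)
  m=0: +0.912594-0.000000i × +0.790544+0.000000i = +0.721446+0.000000i  (running Σ = +0.532583+0.070233i)
  m=1: -0.397267-0.121882i × +0.510872+0.041218i = -0.197929-0.078641i  (running Σ = +0.334654-0.008408i)
  m=2: +0.072203+0.048907i × +0.143031+0.023231i = +0.009191+0.008673i  (running Σ = +0.343845+0.000265i)
  m=3: -0.007252-0.009010i × +0.024845+0.006120i = -0.000125-0.000268i  (running Σ = +0.343720-0.000003i)
  m=4: +0.000398+0.000996i × +0.002984+0.000996i = +0.000000+0.000003i  (running Σ = +0.343721+0.000000i)
  m=5: -0.000006-0.000072i × +0.000256+0.000109i = +0.000000-0.000000i  (running Σ = +0.343721-0.000000i)
  m=6: -0.000001+0.000003i × +0.000015+0.000008i = -0.000000+0.000000i  (running Σ = +0.343721+0.000000i)
  m=7: +0.000000-0.000000i × +0.000001+0.000000i = +0.000000-0.000000i  (running Σ = +0.343721-0.000000i)
Accumulated sum +0.343721-0.000000i; after 4π/(2l+1) scaling, +0.287955-0.000000i ⇒ P_7 = 0.287955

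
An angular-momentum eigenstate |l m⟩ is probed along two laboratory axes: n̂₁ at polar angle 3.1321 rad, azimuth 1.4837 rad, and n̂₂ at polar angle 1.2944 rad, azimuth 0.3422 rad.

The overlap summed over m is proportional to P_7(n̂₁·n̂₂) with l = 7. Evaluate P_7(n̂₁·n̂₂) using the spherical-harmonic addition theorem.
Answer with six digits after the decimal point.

Summing Y*_{l m}(θ₁,φ₁)·Y_{l m}(θ₂,φ₂) over m ∈ [−7, 7]; prefactor 4π/(2·7+1) = 0.837758:
  [-7]  conj(Y_{7,-7})(Ω₁) = (-0.000000, -0.000000) ; Y_{7,-7}(Ω₂) = (-0.280049, -0.258908) ; Δ = (-0.000000, 0.000000)
  [-6]  conj(Y_{7,-6})(Ω₁) = (0.000000, -0.000000) ; Y_{7,-6}(Ω₂) = (-0.187786, -0.358596) ; Δ = (-0.000000, -0.000000)
  [-5]  conj(Y_{7,-5})(Ω₁) = (0.000000, 0.000000) ; Y_{7,-5}(Ω₂) = (0.001348, 0.009551) ; Δ = (-0.000000, 0.000000)
  [-4]  conj(Y_{7,-4})(Ω₁) = (-0.000000, 0.000000) ; Y_{7,-4}(Ω₂) = (-0.069931, 0.341478) ; Δ = (-0.000000, -0.000000)
  [-3]  conj(Y_{7,-3})(Ω₁) = (-0.000002, -0.000007) ; Y_{7,-3}(Ω₂) = (-0.057220, 0.094555) ; Δ = (0.000001, 0.000000)
  [-2]  conj(Y_{7,-2})(Ω₁) = (0.000666, -0.000117) ; Y_{7,-2}(Ω₂) = (0.232736, -0.189904) ; Δ = (0.000133, -0.000154)
  [-1]  conj(Y_{7,-1})(Ω₁) = (0.003373, 0.038634) ; Y_{7,-1}(Ω₂) = (0.143873, -0.051249) ; Δ = (0.002465, 0.005386)
  [+0]  conj(Y_{7,0})(Ω₁) = (-1.091171, -0.000000) ; Y_{7,0}(Ω₂) = (-0.283391, 0.000000) ; Δ = (0.309228, 0.000000)
  [+1]  conj(Y_{7,1})(Ω₁) = (-0.003373, 0.038634) ; Y_{7,1}(Ω₂) = (-0.143873, -0.051249) ; Δ = (0.002465, -0.005386)
  [+2]  conj(Y_{7,2})(Ω₁) = (0.000666, 0.000117) ; Y_{7,2}(Ω₂) = (0.232736, 0.189904) ; Δ = (0.000133, 0.000154)
  [+3]  conj(Y_{7,3})(Ω₁) = (0.000002, -0.000007) ; Y_{7,3}(Ω₂) = (0.057220, 0.094555) ; Δ = (0.000001, -0.000000)
  [+4]  conj(Y_{7,4})(Ω₁) = (-0.000000, -0.000000) ; Y_{7,4}(Ω₂) = (-0.069931, -0.341478) ; Δ = (-0.000000, 0.000000)
  [+5]  conj(Y_{7,5})(Ω₁) = (-0.000000, 0.000000) ; Y_{7,5}(Ω₂) = (-0.001348, 0.009551) ; Δ = (-0.000000, -0.000000)
  [+6]  conj(Y_{7,6})(Ω₁) = (0.000000, 0.000000) ; Y_{7,6}(Ω₂) = (-0.187786, 0.358596) ; Δ = (-0.000000, 0.000000)
  [+7]  conj(Y_{7,7})(Ω₁) = (0.000000, -0.000000) ; Y_{7,7}(Ω₂) = (0.280049, -0.258908) ; Δ = (-0.000000, -0.000000)
Σ over m = (0.314426, 0.000000); ×(4π/15) → (0.263413, 0.000000). Real part: 0.263413

0.263413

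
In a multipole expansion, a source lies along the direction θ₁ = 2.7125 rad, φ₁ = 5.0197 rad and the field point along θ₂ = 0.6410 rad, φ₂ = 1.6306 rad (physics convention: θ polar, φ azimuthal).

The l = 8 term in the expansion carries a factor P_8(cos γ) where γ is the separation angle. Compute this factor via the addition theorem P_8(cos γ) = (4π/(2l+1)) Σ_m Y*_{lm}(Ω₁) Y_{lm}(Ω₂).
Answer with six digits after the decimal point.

Expand P_8 via completeness: Σ_{m} conj(Y_{8,m}) at Ω₁ times Y_{8,m} at Ω₂ —
  [-8]  conj(Y_{8,-8})(Ω₁) = (-0.000359, 0.000292) ; Y_{8,-8}(Ω₂) = (0.007482, -0.003880) ; Δ = (-0.000002, 0.000004)
  [-7]  conj(Y_{8,-7})(Ω₁) = (0.003383, 0.002218) ; Y_{8,-7}(Ω₂) = (0.018369, 0.041286) ; Δ = (-0.000029, 0.000180)
  [-6]  conj(Y_{8,-6})(Ω₁) = (0.006004, -0.021437) ; Y_{8,-6}(Ω₂) = (-0.139186, 0.052203) ; Δ = (0.000283, 0.003297)
  [-5]  conj(Y_{8,-5})(Ω₁) = (-0.086625, 0.002967) ; Y_{8,-5}(Ω₂) = (-0.097428, -0.316056) ; Δ = (0.009378, 0.027089)
  [-4]  conj(Y_{8,-4})(Ω₁) = (0.081295, 0.228688) ; Y_{8,-4}(Ω₂) = (0.467422, -0.113997) ; Δ = (0.064069, 0.097626)
  [-3]  conj(Y_{8,-3})(Ω₁) = (0.372242, -0.282313) ; Y_{8,-3}(Ω₂) = (0.063904, 0.352356) ; Δ = (0.123263, 0.113121)
  [-2]  conj(Y_{8,-2})(Ω₁) = (-0.427072, -0.301437) ; Y_{8,-2}(Ω₂) = (0.103507, -0.012440) ; Δ = (-0.047955, -0.025888)
  [-1]  conj(Y_{8,-1})(Ω₁) = (-0.028009, 0.088256) ; Y_{8,-1}(Ω₂) = (0.024775, 0.413785) ; Δ = (-0.037213, -0.009403)
  [+0]  conj(Y_{8,0})(Ω₁) = (-0.467725, -0.000000) ; Y_{8,0}(Ω₂) = (-0.028160, 0.000000) ; Δ = (0.013171, 0.000000)
  [+1]  conj(Y_{8,1})(Ω₁) = (0.028009, 0.088256) ; Y_{8,1}(Ω₂) = (-0.024775, 0.413785) ; Δ = (-0.037213, 0.009403)
  [+2]  conj(Y_{8,2})(Ω₁) = (-0.427072, 0.301437) ; Y_{8,2}(Ω₂) = (0.103507, 0.012440) ; Δ = (-0.047955, 0.025888)
  [+3]  conj(Y_{8,3})(Ω₁) = (-0.372242, -0.282313) ; Y_{8,3}(Ω₂) = (-0.063904, 0.352356) ; Δ = (0.123263, -0.113121)
  [+4]  conj(Y_{8,4})(Ω₁) = (0.081295, -0.228688) ; Y_{8,4}(Ω₂) = (0.467422, 0.113997) ; Δ = (0.064069, -0.097626)
  [+5]  conj(Y_{8,5})(Ω₁) = (0.086625, 0.002967) ; Y_{8,5}(Ω₂) = (0.097428, -0.316056) ; Δ = (0.009378, -0.027089)
  [+6]  conj(Y_{8,6})(Ω₁) = (0.006004, 0.021437) ; Y_{8,6}(Ω₂) = (-0.139186, -0.052203) ; Δ = (0.000283, -0.003297)
  [+7]  conj(Y_{8,7})(Ω₁) = (-0.003383, 0.002218) ; Y_{8,7}(Ω₂) = (-0.018369, 0.041286) ; Δ = (-0.000029, -0.000180)
  [+8]  conj(Y_{8,8})(Ω₁) = (-0.000359, -0.000292) ; Y_{8,8}(Ω₂) = (0.007482, 0.003880) ; Δ = (-0.000002, -0.000004)
Accumulated sum (0.236759, 0.000000); after 4π/(2l+1) scaling, (0.175012, 0.000000) ⇒ P_8 = 0.175012

0.175012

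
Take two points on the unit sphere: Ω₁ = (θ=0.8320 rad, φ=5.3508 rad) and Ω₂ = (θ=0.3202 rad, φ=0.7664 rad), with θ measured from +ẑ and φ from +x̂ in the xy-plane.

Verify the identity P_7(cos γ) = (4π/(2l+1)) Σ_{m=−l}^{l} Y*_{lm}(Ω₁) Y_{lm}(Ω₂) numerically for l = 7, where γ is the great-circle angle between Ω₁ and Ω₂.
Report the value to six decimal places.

Term-by-term m-sum for l=7 (normalisation 4π/15 = 0.837758):
  term(m=-7) = +0.000007+0.000006i   from Y*(Ω₁)=+0.058568-0.014551i, Y(Ω₂)=+0.000093+0.000122i
  term(m=-6) = -0.000256+0.000247i   from Y*(Ω₁)=+0.158778+0.130744i, Y(Ω₂)=-0.000196+0.001716i
  term(m=-5) = -0.002876-0.003863i   from Y*(Ω₁)=-0.020006+0.396123i, Y(Ω₂)=-0.009362+0.007733i
  term(m=-4) = +0.022190-0.012469i   from Y*(Ω₁)=-0.355583+0.237027i, Y(Ω₂)=-0.059391-0.004522i
  term(m=-3) = +0.008528+0.021107i   from Y*(Ω₁)=-0.104199-0.037380i, Y(Ω₂)=-0.136892-0.153458i
  term(m=-2) = +0.143470-0.037549i   from Y*(Ω₁)=+0.091367+0.301793i, Y(Ω₂)=+0.017866-0.469983i
  term(m=-1) = +0.019264+0.149688i   from Y*(Ω₁)=-0.156647+0.211092i, Y(Ω₂)=+0.413619-0.398195i
  term(m=+0) = +0.000216+0.000000i   from Y*(Ω₁)=+0.245645-0.000000i, Y(Ω₂)=+0.000881+0.000000i
  term(m=+1) = +0.019264-0.149688i   from Y*(Ω₁)=+0.156647+0.211092i, Y(Ω₂)=-0.413619-0.398195i
  term(m=+2) = +0.143470+0.037549i   from Y*(Ω₁)=+0.091367-0.301793i, Y(Ω₂)=+0.017866+0.469983i
  term(m=+3) = +0.008528-0.021107i   from Y*(Ω₁)=+0.104199-0.037380i, Y(Ω₂)=+0.136892-0.153458i
  term(m=+4) = +0.022190+0.012469i   from Y*(Ω₁)=-0.355583-0.237027i, Y(Ω₂)=-0.059391+0.004522i
  term(m=+5) = -0.002876+0.003863i   from Y*(Ω₁)=+0.020006+0.396123i, Y(Ω₂)=+0.009362+0.007733i
  term(m=+6) = -0.000256-0.000247i   from Y*(Ω₁)=+0.158778-0.130744i, Y(Ω₂)=-0.000196-0.001716i
  term(m=+7) = +0.000007-0.000006i   from Y*(Ω₁)=-0.058568-0.014551i, Y(Ω₂)=-0.000093+0.000122i
Σ over m = +0.380871+0.000000i; ×(4π/15) → +0.319078+0.000000i. Real part: 0.319078

0.319078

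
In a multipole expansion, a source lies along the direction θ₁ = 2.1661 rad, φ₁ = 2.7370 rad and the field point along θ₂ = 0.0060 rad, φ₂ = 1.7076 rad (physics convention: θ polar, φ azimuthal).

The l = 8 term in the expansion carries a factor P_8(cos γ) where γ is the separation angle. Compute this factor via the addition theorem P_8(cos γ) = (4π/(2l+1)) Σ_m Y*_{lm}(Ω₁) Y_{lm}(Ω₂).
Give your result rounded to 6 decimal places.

Expand P_8 via completeness: Σ_{m} conj(Y_{8,m}) at Ω₁ times Y_{8,m} at Ω₂ —
  m=-8: Y*=-0.113332+0.010816i  Y=+0.000000-0.000000i  product -0.000000+0.000000i
  m=-7: Y*=-0.293768-0.093922i  Y=+0.000000+0.000000i  product -0.000000-0.000000i
  m=-6: Y*=-0.340653-0.295200i  Y=-0.000000+0.000000i  product +0.000000-0.000000i
  m=-5: Y*=-0.133093-0.274006i  Y=-0.000000-0.000000i  product -0.000000+0.000000i
  m=-4: Y*=+0.005660+0.118876i  Y=+0.000000-0.000000i  product +0.000000+0.000000i
  m=-3: Y*=-0.128201+0.343700i  Y=+0.000001+0.000003i  product -0.000001+0.000000i
  m=-2: Y*=-0.048316+0.050671i  Y=-0.000358+0.000100i  product +0.000012-0.000023i
  m=-1: Y*=+0.306598-0.131290i  Y=-0.004037-0.029322i  product -0.005087-0.008460i
  m=+0: Y*=+0.122276-0.000000i  Y=+1.162353+0.000000i  product +0.142128+0.000000i
  m=+1: Y*=-0.306598-0.131290i  Y=+0.004037-0.029322i  product -0.005087+0.008460i
  m=+2: Y*=-0.048316-0.050671i  Y=-0.000358-0.000100i  product +0.000012+0.000023i
  m=+3: Y*=+0.128201+0.343700i  Y=-0.000001+0.000003i  product -0.000001-0.000000i
  m=+4: Y*=+0.005660-0.118876i  Y=+0.000000+0.000000i  product +0.000000-0.000000i
  m=+5: Y*=+0.133093-0.274006i  Y=+0.000000-0.000000i  product -0.000000-0.000000i
  m=+6: Y*=-0.340653+0.295200i  Y=-0.000000-0.000000i  product +0.000000+0.000000i
  m=+7: Y*=+0.293768-0.093922i  Y=-0.000000+0.000000i  product -0.000000+0.000000i
  m=+8: Y*=-0.113332-0.010816i  Y=+0.000000+0.000000i  product -0.000000-0.000000i
Σ over m = +0.131976+0.000000i; ×(4π/17) → +0.097556+0.000000i. Real part: 0.097556

0.097556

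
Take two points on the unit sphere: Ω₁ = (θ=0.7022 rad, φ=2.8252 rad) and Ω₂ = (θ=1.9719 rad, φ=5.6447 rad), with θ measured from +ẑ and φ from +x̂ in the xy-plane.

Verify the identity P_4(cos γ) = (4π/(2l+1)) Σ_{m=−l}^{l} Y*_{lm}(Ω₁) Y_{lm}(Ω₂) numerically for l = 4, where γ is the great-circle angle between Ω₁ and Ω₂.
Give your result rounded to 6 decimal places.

0.004664

Summing Y*_{l m}(θ₁,φ₁)·Y_{l m}(θ₂,φ₂) over m ∈ [−4, 4]; prefactor 4π/(2·4+1) = 1.396263:
  m=-4: Y*=0.02315 - 0.07346j  Y=-0.26457 + 0.17624j  product 0.00682 + 0.02351j
  m=-3: Y*=-0.14995 + 0.20932j  Y=0.12884 - 0.35890j  product 0.05580 + 0.08078j
  m=-2: Y*=0.34658 - 0.25418j  Y=0.00551 + 0.01820j  product 0.00654 + 0.00491j
  m=-1: Y*=-0.23937 + 0.07837j  Y=0.26394 + 0.19589j  product -0.07853 - 0.02621j
  m=+0: Y*=-0.27461 + 0.00000j  Y=-0.08038 + 0.00000j  product 0.02207 + 0.00000j
  m=+1: Y*=0.23937 + 0.07837j  Y=-0.26394 + 0.19589j  product -0.07853 + 0.02621j
  m=+2: Y*=0.34658 + 0.25418j  Y=0.00551 - 0.01820j  product 0.00654 - 0.00491j
  m=+3: Y*=0.14995 + 0.20932j  Y=-0.12884 - 0.35890j  product 0.05580 - 0.08078j
  m=+4: Y*=0.02315 + 0.07346j  Y=-0.26457 - 0.17624j  product 0.00682 - 0.02351j
Σ over m = 0.00334 + 0.00000j; ×(4π/9) → 0.00466 + 0.00000j. Real part: 0.004664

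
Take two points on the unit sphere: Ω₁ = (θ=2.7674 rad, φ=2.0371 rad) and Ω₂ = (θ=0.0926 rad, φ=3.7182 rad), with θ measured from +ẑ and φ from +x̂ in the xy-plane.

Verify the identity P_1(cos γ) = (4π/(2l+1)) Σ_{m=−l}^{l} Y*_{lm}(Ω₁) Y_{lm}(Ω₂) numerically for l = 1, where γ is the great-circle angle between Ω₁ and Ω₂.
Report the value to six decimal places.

-0.930536

Term-by-term m-sum for l=1 (normalisation 4π/3 = 4.188790):
  m=-1: (-0.056776, 0.112803) × (-0.026782, 0.017417) = (-0.000444, -0.004010)  (running Σ = (-0.000444, -0.004010))
  m=0: (-0.454793, -0.000000) × (0.486509, 0.000000) = (-0.221261, -0.000000)  (running Σ = (-0.221705, -0.004010))
  m=1: (0.056776, 0.112803) × (0.026782, 0.017417) = (-0.000444, 0.004010)  (running Σ = (-0.222149, 0.000000))
Accumulated sum (-0.222149, 0.000000); after 4π/(2l+1) scaling, (-0.930536, 0.000000) ⇒ P_1 = -0.930536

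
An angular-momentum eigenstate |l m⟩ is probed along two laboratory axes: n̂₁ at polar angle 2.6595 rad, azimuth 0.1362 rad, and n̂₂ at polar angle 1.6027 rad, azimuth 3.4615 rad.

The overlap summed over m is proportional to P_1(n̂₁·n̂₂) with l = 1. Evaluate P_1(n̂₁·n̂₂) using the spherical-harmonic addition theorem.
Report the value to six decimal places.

-0.427338

Summing Y*_{l m}(θ₁,φ₁)·Y_{l m}(θ₂,φ₂) over m ∈ [−1, 1]; prefactor 4π/(2·1+1) = 4.188790:
  m=-1: 0.15870 + 0.02175j × -0.32780 + 0.10860j = -0.05438 + 0.01010j  (running Σ = -0.05438 + 0.01010j)
  m=0: -0.43291 + 0.00000j × -0.01559 + 0.00000j = 0.00675 + 0.00000j  (running Σ = -0.04764 + 0.01010j)
  m=1: -0.15870 + 0.02175j × 0.32780 + 0.10860j = -0.05438 - 0.01010j  (running Σ = -0.10202 + 0.00000j)
Accumulated sum -0.10202 + 0.00000j; after 4π/(2l+1) scaling, -0.42734 + 0.00000j ⇒ P_1 = -0.427338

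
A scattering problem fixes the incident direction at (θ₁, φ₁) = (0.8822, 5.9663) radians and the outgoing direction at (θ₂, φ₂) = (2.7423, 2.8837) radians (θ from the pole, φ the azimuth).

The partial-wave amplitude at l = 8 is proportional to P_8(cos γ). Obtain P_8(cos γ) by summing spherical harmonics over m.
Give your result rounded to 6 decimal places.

Summing Y*_{l m}(θ₁,φ₁)·Y_{l m}(θ₂,φ₂) over m ∈ [−8, 8]; prefactor 4π/(2·8+1) = 0.739198:
  m=-8: -0.053507-0.037120i × -0.000127+0.000237i = +0.000016-0.000008i  (running Σ = +0.000016-0.000008i)
  m=-7: -0.129295-0.171000i × -0.000592+0.002480i = +0.000501-0.000219i  (running Σ = +0.000516-0.000227i)
  m=-6: -0.130916-0.381566i × +0.000357+0.015244i = +0.005770-0.002132i  (running Σ = +0.006286-0.002359i)
  m=-5: -0.005909-0.433502i × +0.017979+0.062210i = +0.026862-0.008161i  (running Σ = +0.033148-0.010521i)
  m=-4: +0.039492-0.126211i × +0.102239+0.170860i = +0.025602-0.006156i  (running Σ = +0.058750-0.016677i)
  m=-3: -0.169232+0.236979i × +0.305501+0.298423i = -0.122420+0.021895i  (running Σ = -0.063670+0.005218i)
  m=-2: -0.244227+0.179484i × +0.485097+0.275040i = -0.167839+0.019895i  (running Σ = -0.231509+0.025113i)
  m=-1: +0.155366-0.050950i × +0.209957+0.055380i = +0.035442-0.002093i  (running Σ = -0.196068+0.023020i)
  m=0: +0.330564-0.000000i × -0.428553+0.000000i = -0.141664+0.000000i  (running Σ = -0.337732+0.023020i)
  m=1: -0.155366-0.050950i × -0.209957+0.055380i = +0.035442+0.002093i  (running Σ = -0.302290+0.025113i)
  m=2: -0.244227-0.179484i × +0.485097-0.275040i = -0.167839-0.019895i  (running Σ = -0.470129+0.005218i)
  m=3: +0.169232+0.236979i × -0.305501+0.298423i = -0.122420-0.021895i  (running Σ = -0.592549-0.016677i)
  m=4: +0.039492+0.126211i × +0.102239-0.170860i = +0.025602+0.006156i  (running Σ = -0.566947-0.010521i)
  m=5: +0.005909-0.433502i × -0.017979+0.062210i = +0.026862+0.008161i  (running Σ = -0.540085-0.002359i)
  m=6: -0.130916+0.381566i × +0.000357-0.015244i = +0.005770+0.002132i  (running Σ = -0.534316-0.000227i)
  m=7: +0.129295-0.171000i × +0.000592+0.002480i = +0.000501+0.000219i  (running Σ = -0.533815-0.000008i)
  m=8: -0.053507+0.037120i × -0.000127-0.000237i = +0.000016+0.000008i  (running Σ = -0.533799+0.000000i)
Σ over m = -0.533799+0.000000i; ×(4π/17) → -0.394584+0.000000i. Real part: -0.394584

-0.394584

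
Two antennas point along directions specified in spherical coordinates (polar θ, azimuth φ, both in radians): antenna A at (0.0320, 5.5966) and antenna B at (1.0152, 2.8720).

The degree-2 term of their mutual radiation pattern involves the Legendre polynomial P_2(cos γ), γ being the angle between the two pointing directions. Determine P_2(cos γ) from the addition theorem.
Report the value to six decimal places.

-0.121501

Addition theorem: P_2(cos γ) = (4π/5) Σ_m Y*_{lm}(Ω₁) Y_{lm}(Ω₂), m = −2…2:
  [-2]  conj(Y_{2,-2})(Ω₁) = 0.00008 - 0.00039j ; Y_{2,-2}(Ω₂) = 0.23926 + 0.14315j ; Δ = 0.00007 - 0.00008j
  [-1]  conj(Y_{2,-1})(Ω₁) = 0.01911 - 0.01566j ; Y_{2,-1}(Ω₂) = -0.33369 - 0.09220j ; Δ = -0.00782 + 0.00346j
  [+0]  conj(Y_{2,0})(Ω₁) = 0.62981 + 0.00000j ; Y_{2,0}(Ω₂) = -0.05216 + 0.00000j ; Δ = -0.03285 + 0.00000j
  [+1]  conj(Y_{2,1})(Ω₁) = -0.01911 - 0.01566j ; Y_{2,1}(Ω₂) = 0.33369 - 0.09220j ; Δ = -0.00782 - 0.00346j
  [+2]  conj(Y_{2,2})(Ω₁) = 0.00008 + 0.00039j ; Y_{2,2}(Ω₂) = 0.23926 - 0.14315j ; Δ = 0.00007 + 0.00008j
Accumulated sum -0.04834 + 0.00000j; after 4π/(2l+1) scaling, -0.12150 + 0.00000j ⇒ P_2 = -0.121501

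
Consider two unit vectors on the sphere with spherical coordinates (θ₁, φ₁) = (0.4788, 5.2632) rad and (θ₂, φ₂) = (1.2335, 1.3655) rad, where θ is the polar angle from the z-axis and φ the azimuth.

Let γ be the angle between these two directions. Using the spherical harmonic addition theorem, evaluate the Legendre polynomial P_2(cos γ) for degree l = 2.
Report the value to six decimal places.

-0.499236

Term-by-term m-sum for l=2 (normalisation 4π/5 = 2.513274):
  [-2]  conj(Y_{2,-2})(Ω₁) = -0.03707 - 0.07313j ; Y_{2,-2}(Ω₂) = -0.31538 - 0.13730j ; Δ = 0.00165 + 0.02815j
  [-1]  conj(Y_{2,-1})(Ω₁) = 0.16534 - 0.26918j ; Y_{2,-1}(Ω₂) = 0.04918 - 0.23619j ; Δ = -0.05545 - 0.05229j
  [+0]  conj(Y_{2,0})(Ω₁) = 0.42995 + 0.00000j ; Y_{2,0}(Ω₂) = -0.21177 + 0.00000j ; Δ = -0.09105 + 0.00000j
  [+1]  conj(Y_{2,1})(Ω₁) = -0.16534 - 0.26918j ; Y_{2,1}(Ω₂) = -0.04918 - 0.23619j ; Δ = -0.05545 + 0.05229j
  [+2]  conj(Y_{2,2})(Ω₁) = -0.03707 + 0.07313j ; Y_{2,2}(Ω₂) = -0.31538 + 0.13730j ; Δ = 0.00165 - 0.02815j
Total Σ_m = -0.19864 + 0.00000j. Multiply by 2.513274: -0.49924 + 0.00000j. P_2(cos γ) = -0.499236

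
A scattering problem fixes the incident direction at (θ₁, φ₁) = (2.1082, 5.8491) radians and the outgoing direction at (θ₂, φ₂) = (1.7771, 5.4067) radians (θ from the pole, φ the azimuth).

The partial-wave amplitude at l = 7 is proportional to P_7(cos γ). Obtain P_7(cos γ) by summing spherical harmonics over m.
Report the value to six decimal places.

Term-by-term m-sum for l=7 (normalisation 4π/15 = 0.837758):
  term(m=-7) = -0.07422 + 0.00333j   from Y*(Ω₁)=-0.17171 - 0.01775j, Y(Ω₂)=0.42568 - 0.06337j
  term(m=-6) = -0.11462 + 0.06072j   from Y*(Ω₁)=0.33070 + 0.19692j, Y(Ω₂)=-0.17515 + 0.28792j
  term(m=-5) = 0.03702 - 0.04960j   from Y*(Ω₁)=-0.23313 - 0.34104j, Y(Ω₂)=0.04854 + 0.14174j
  term(m=-4) = 0.00556 - 0.02762j   from Y*(Ω₁)=0.01371 + 0.08205j, Y(Ω₂)=-0.31643 - 0.12068j
  term(m=-3) = -0.00379 - 0.01524j   from Y*(Ω₁)=-0.08328 + 0.30263j, Y(Ω₂)=-0.04362 + 0.02452j
  term(m=-2) = -0.04898 - 0.05983j   from Y*(Ω₁)=0.15299 - 0.18068j, Y(Ω₂)=0.05917 - 0.32117j
  term(m=-1) = -0.00223 - 0.00106j   from Y*(Ω₁)=0.20435 - 0.09473j, Y(Ω₂)=-0.00701 - 0.00842j
  term(m=+0) = -0.08622 + 0.00000j   from Y*(Ω₁)=-0.26836 + 0.00000j, Y(Ω₂)=0.32131 + 0.00000j
  term(m=+1) = -0.00223 + 0.00106j   from Y*(Ω₁)=-0.20435 - 0.09473j, Y(Ω₂)=0.00701 - 0.00842j
  term(m=+2) = -0.04898 + 0.05983j   from Y*(Ω₁)=0.15299 + 0.18068j, Y(Ω₂)=0.05917 + 0.32117j
  term(m=+3) = -0.00379 + 0.01524j   from Y*(Ω₁)=0.08328 + 0.30263j, Y(Ω₂)=0.04362 + 0.02452j
  term(m=+4) = 0.00556 + 0.02762j   from Y*(Ω₁)=0.01371 - 0.08205j, Y(Ω₂)=-0.31643 + 0.12068j
  term(m=+5) = 0.03702 + 0.04960j   from Y*(Ω₁)=0.23313 - 0.34104j, Y(Ω₂)=-0.04854 + 0.14174j
  term(m=+6) = -0.11462 - 0.06072j   from Y*(Ω₁)=0.33070 - 0.19692j, Y(Ω₂)=-0.17515 - 0.28792j
  term(m=+7) = -0.07422 - 0.00333j   from Y*(Ω₁)=0.17171 - 0.01775j, Y(Ω₂)=-0.42568 - 0.06337j
Σ over m = -0.48872 - 0.00000j; ×(4π/15) → -0.40943 - 0.00000j. Real part: -0.409427

-0.409427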